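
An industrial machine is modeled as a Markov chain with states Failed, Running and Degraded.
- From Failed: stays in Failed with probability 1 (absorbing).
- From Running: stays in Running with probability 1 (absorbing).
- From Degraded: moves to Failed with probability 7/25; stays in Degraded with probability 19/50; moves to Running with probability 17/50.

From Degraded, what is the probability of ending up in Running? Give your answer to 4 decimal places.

0.5484

Let h(s) be the probability of absorption at Running starting from transient state s. Then h(Running) = 1 and h(Failed) = 0. By first-step analysis:
h(Degraded) = 0.28·0 + 0.34·1 + 0.38·h(Degraded)
Solving: h(Degraded) = 0.5484.
Starting from Degraded, the probability is 0.5484.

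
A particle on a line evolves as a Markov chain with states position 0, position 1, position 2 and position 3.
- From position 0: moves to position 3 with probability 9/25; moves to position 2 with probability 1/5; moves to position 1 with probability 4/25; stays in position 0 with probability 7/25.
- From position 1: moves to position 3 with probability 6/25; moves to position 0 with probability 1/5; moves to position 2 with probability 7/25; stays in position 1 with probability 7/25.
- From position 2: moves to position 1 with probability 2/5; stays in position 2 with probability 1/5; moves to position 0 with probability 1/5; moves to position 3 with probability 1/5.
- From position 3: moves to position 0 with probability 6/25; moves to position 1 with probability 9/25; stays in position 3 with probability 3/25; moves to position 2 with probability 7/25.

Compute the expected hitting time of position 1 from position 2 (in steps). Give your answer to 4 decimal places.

2.9692

Let t(s) be the expected number of steps to first reach position 1 from state s, with t(position 1) = 0. Conditioning on the first step:
t(position 0) = 1 + 0.28·t(position 0) + 0.2·t(position 2) + 0.36·t(position 3)
t(position 2) = 1 + 0.2·t(position 0) + 0.2·t(position 2) + 0.2·t(position 3)
t(position 3) = 1 + 0.24·t(position 0) + 0.28·t(position 2) + 0.12·t(position 3)
Solving: t(position 0) = 3.7680, t(position 2) = 2.9692, t(position 3) = 3.1088.
Expected steps from position 2 to position 1: 2.9692.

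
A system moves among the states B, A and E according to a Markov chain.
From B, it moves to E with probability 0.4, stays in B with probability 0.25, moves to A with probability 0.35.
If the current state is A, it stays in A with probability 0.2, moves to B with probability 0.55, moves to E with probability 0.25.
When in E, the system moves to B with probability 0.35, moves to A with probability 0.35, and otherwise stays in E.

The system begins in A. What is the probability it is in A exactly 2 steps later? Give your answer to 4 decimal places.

Sum over the intermediate state after 1 step:
P = P(A→B)·P(B→A) + P(A→A)·P(A→A) + P(A→E)·P(E→A)
  = 0.55×0.35 + 0.2×0.2 + 0.25×0.35
  = 0.1925 + 0.0400 + 0.0875 = 0.3200

0.3200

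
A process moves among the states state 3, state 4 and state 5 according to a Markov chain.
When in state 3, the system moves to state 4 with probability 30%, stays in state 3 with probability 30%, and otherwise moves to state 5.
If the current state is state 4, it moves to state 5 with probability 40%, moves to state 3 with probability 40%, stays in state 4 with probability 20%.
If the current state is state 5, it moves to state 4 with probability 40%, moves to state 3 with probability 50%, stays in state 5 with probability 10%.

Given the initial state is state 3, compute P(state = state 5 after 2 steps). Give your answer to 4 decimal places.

Sum over the intermediate state after 1 step:
P = P(state 3→state 3)·P(state 3→state 5) + P(state 3→state 4)·P(state 4→state 5) + P(state 3→state 5)·P(state 5→state 5)
  = 0.3×0.4 + 0.3×0.4 + 0.4×0.1
  = 0.1200 + 0.1200 + 0.0400 = 0.2800

0.2800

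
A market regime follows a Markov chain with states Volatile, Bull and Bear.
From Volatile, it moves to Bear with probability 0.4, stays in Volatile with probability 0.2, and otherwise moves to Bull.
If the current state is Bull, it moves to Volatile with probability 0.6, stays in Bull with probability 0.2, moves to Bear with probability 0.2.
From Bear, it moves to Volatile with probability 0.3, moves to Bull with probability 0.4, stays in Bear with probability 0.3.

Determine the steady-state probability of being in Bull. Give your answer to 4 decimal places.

0.3333

Let the stationary distribution be π with π = πP and π_1 + π_2 + π_3 = 1.
π_1 = 0.2·π_1 + 0.6·π_2 + 0.3·π_3
π_2 = 0.4·π_1 + 0.2·π_2 + 0.4·π_3
Solving with the normalization constraint gives π = (0.3636, 0.3333, 0.3030).
So the stationary probability of Bull is 0.3333.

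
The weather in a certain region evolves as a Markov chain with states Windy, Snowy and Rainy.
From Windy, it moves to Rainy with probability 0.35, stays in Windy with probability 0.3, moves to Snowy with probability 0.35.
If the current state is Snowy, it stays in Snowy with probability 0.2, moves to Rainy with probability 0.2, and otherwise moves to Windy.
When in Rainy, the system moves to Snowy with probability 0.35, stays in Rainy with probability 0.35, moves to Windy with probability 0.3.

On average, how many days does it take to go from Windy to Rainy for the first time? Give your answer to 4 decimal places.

3.2857

Let t(s) be the expected number of days to first reach Rainy from state s, with t(Rainy) = 0. Conditioning on the first day:
t(Windy) = 1 + 0.3·t(Windy) + 0.35·t(Snowy)
t(Snowy) = 1 + 0.6·t(Windy) + 0.2·t(Snowy)
Solving: t(Windy) = 3.2857, t(Snowy) = 3.7143.
Expected days from Windy to Rainy: 3.2857.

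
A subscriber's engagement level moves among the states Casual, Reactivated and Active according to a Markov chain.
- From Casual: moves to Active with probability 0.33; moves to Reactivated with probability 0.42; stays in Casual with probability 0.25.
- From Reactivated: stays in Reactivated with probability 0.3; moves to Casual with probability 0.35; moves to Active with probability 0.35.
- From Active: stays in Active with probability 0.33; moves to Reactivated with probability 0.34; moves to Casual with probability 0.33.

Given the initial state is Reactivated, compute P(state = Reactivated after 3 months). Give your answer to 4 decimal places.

0.3504

Propagate the distribution vector 3 months from Reactivated.
After 0 months: (0.0000, 1.0000, 0.0000)
After 1 month: (0.3500, 0.3000, 0.3500)
After 2 months: (0.3080, 0.3560, 0.3360)
After 3 months: (0.3125, 0.3504, 0.3371)
P(in Reactivated after 3 months) = 0.3504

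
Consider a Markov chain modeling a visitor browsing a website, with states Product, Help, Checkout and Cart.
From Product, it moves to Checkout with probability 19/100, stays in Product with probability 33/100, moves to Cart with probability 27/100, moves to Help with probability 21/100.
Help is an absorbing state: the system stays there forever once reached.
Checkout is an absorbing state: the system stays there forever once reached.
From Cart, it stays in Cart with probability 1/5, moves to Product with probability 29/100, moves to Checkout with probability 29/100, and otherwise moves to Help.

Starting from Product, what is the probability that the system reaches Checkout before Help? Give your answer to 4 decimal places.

0.5032

Let h(s) be the probability of absorption at Checkout starting from transient state s. Then h(Checkout) = 1 and h(Help) = 0. By first-step analysis:
h(Product) = 0.33·h(Product) + 0.21·0 + 0.19·1 + 0.27·h(Cart)
h(Cart) = 0.29·h(Product) + 0.22·0 + 0.29·1 + 0.2·h(Cart)
Solving: h(Product) = 0.5032, h(Cart) = 0.5449.
Starting from Product, the probability is 0.5032.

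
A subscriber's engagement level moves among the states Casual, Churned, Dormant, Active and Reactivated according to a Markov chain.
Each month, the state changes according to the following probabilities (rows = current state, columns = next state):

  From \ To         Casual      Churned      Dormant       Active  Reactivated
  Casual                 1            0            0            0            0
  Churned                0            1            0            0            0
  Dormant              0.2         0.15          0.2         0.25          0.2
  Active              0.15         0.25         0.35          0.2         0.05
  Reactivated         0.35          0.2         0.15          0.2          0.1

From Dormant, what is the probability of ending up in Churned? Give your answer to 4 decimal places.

0.4612

Let h(s) be the probability of absorption at Churned starting from transient state s. Then h(Churned) = 1 and h(Casual) = 0. By first-step analysis:
h(Dormant) = 0.2·0 + 0.15·1 + 0.2·h(Dormant) + 0.25·h(Active) + 0.2·h(Reactivated)
h(Active) = 0.15·0 + 0.25·1 + 0.35·h(Dormant) + 0.2·h(Active) + 0.05·h(Reactivated)
h(Reactivated) = 0.35·0 + 0.2·1 + 0.15·h(Dormant) + 0.2·h(Active) + 0.1·h(Reactivated)
Solving: h(Dormant) = 0.4612, h(Active) = 0.5405, h(Reactivated) = 0.4192.
Starting from Dormant, the probability is 0.4612.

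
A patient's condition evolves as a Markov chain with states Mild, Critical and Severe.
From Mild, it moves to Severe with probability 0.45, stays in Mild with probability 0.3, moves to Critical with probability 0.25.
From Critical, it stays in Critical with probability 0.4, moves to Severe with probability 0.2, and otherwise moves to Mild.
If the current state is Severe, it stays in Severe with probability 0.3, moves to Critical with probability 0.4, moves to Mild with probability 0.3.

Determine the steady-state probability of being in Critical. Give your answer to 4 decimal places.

Let the stationary distribution be π with π = πP and π_1 + π_2 + π_3 = 1.
π_1 = 0.3·π_1 + 0.4·π_2 + 0.3·π_3
π_2 = 0.25·π_1 + 0.4·π_2 + 0.4·π_3
Solving with the normalization constraint gives π = (0.3350, 0.3498, 0.3153).
So the stationary probability of Critical is 0.3498.

0.3498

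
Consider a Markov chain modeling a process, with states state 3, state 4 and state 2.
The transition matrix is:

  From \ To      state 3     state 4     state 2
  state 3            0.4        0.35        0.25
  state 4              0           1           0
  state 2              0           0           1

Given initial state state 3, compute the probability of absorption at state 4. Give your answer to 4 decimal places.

0.5833

Let h(s) be the probability of absorption at state 4 starting from transient state s. Then h(state 4) = 1 and h(state 2) = 0. By first-step analysis:
h(state 3) = 0.4·h(state 3) + 0.35·1 + 0.25·0
Solving: h(state 3) = 0.5833.
Starting from state 3, the probability is 0.5833.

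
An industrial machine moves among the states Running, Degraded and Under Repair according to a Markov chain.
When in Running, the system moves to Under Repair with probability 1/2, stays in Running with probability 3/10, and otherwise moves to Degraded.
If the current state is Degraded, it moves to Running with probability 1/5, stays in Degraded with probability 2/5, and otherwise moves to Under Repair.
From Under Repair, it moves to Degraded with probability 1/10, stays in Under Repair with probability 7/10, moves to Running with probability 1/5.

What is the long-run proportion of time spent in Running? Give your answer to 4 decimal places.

Let the stationary distribution be π with π = πP and π_1 + π_2 + π_3 = 1.
π_1 = 0.3·π_1 + 0.2·π_2 + 0.2·π_3
π_2 = 0.2·π_1 + 0.4·π_2 + 0.1·π_3
Solving with the normalization constraint gives π = (0.2222, 0.1746, 0.6032).
So the stationary probability of Running is 0.2222.

0.2222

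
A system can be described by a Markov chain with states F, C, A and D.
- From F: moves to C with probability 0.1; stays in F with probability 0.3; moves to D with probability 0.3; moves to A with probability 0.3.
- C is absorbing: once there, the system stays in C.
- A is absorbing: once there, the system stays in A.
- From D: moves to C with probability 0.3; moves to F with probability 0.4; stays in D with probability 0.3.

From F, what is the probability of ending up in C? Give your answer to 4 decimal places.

Let h(s) be the probability of absorption at C starting from transient state s. Then h(C) = 1 and h(A) = 0. By first-step analysis:
h(F) = 0.3·h(F) + 0.1·1 + 0.3·0 + 0.3·h(D)
h(D) = 0.4·h(F) + 0.3·1 + 0.3·h(D)
Solving: h(F) = 0.4324, h(D) = 0.6757.
Starting from F, the probability is 0.4324.

0.4324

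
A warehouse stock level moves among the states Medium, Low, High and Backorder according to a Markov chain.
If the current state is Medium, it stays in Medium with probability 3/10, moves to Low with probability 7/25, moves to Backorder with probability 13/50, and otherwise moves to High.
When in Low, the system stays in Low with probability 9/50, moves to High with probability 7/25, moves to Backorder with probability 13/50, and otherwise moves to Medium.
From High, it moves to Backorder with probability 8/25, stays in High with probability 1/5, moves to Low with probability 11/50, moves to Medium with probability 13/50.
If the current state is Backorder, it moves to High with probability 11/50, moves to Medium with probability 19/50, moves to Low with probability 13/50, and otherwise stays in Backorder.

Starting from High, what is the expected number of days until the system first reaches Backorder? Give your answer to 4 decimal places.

Let t(s) be the expected number of days to first reach Backorder from state s, with t(Backorder) = 0. Conditioning on the first day:
t(Medium) = 1 + 0.3·t(Medium) + 0.28·t(Low) + 0.16·t(High)
t(Low) = 1 + 0.28·t(Medium) + 0.18·t(Low) + 0.28·t(High)
t(High) = 1 + 0.26·t(Medium) + 0.22·t(Low) + 0.2·t(High)
Solving: t(Medium) = 3.6788, t(Low) = 3.6539, t(High) = 3.4504.
Expected days from High to Backorder: 3.4504.

3.4504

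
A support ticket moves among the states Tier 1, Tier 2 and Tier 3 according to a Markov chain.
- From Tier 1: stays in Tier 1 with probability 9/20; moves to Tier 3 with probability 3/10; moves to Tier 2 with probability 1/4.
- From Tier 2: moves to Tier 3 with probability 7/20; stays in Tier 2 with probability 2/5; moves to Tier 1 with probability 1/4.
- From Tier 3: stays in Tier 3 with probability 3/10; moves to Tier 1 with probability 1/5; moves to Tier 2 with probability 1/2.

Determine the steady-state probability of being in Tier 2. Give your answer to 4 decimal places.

0.3881

Let the stationary distribution be π with π = πP and π_1 + π_2 + π_3 = 1.
π_1 = 0.45·π_1 + 0.25·π_2 + 0.2·π_3
π_2 = 0.25·π_1 + 0.4·π_2 + 0.5·π_3
Solving with the normalization constraint gives π = (0.2925, 0.3881, 0.3194).
So the stationary probability of Tier 2 is 0.3881.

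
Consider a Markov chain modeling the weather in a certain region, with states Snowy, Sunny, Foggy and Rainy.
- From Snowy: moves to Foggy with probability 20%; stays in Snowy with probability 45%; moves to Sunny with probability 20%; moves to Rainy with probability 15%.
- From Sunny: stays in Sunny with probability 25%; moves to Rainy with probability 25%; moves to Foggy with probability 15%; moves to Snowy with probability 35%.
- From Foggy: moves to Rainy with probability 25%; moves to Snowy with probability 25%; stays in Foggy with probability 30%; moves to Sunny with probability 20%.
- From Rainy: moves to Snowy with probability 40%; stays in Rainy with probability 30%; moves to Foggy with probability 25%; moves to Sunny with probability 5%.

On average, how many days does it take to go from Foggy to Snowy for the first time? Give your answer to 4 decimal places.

Let t(s) be the expected number of days to first reach Snowy from state s, with t(Snowy) = 0. Conditioning on the first day:
t(Sunny) = 1 + 0.25·t(Sunny) + 0.15·t(Foggy) + 0.25·t(Rainy)
t(Foggy) = 1 + 0.2·t(Sunny) + 0.3·t(Foggy) + 0.25·t(Rainy)
t(Rainy) = 1 + 0.05·t(Sunny) + 0.25·t(Foggy) + 0.3·t(Rainy)
Solving: t(Sunny) = 2.9204, t(Foggy) = 3.2640, t(Rainy) = 2.8029.
Expected days from Foggy to Snowy: 3.2640.

3.2640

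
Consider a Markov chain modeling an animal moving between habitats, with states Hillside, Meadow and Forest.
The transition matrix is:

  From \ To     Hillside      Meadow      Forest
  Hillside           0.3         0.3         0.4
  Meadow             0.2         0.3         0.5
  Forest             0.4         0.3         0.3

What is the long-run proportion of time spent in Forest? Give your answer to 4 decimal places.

Let the stationary distribution be π with π = πP and π_1 + π_2 + π_3 = 1.
π_1 = 0.3·π_1 + 0.2·π_2 + 0.4·π_3
π_2 = 0.3·π_1 + 0.3·π_2 + 0.3·π_3
Solving with the normalization constraint gives π = (0.3091, 0.3000, 0.3909).
So the stationary probability of Forest is 0.3909.

0.3909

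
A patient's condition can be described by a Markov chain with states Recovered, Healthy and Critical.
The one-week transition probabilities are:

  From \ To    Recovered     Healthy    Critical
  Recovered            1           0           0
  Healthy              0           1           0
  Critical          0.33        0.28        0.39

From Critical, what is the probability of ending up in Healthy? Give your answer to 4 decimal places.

Let h(s) be the probability of absorption at Healthy starting from transient state s. Then h(Healthy) = 1 and h(Recovered) = 0. By first-step analysis:
h(Critical) = 0.33·0 + 0.28·1 + 0.39·h(Critical)
Solving: h(Critical) = 0.4590.
Starting from Critical, the probability is 0.4590.

0.4590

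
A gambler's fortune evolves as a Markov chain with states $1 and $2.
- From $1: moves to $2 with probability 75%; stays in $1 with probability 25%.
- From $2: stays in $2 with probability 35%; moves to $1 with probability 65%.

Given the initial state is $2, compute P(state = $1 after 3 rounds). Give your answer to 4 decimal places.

0.4940

Propagate the distribution vector 3 rounds from $2.
After 0 rounds: (0.0000, 1.0000)
After 1 round: (0.6500, 0.3500)
After 2 rounds: (0.3900, 0.6100)
After 3 rounds: (0.4940, 0.5060)
P(in $1 after 3 rounds) = 0.4940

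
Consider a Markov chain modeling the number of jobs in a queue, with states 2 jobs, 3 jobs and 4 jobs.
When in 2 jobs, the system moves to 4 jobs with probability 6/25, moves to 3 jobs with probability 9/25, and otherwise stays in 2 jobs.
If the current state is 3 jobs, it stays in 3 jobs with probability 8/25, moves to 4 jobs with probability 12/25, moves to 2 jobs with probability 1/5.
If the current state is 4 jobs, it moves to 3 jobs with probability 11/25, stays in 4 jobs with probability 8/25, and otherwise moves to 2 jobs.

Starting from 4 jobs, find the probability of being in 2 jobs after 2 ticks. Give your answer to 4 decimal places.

0.2608

Sum over the intermediate state after 1 tick:
P = P(4 jobs→2 jobs)·P(2 jobs→2 jobs) + P(4 jobs→3 jobs)·P(3 jobs→2 jobs) + P(4 jobs→4 jobs)·P(4 jobs→2 jobs)
  = 0.24×0.4 + 0.44×0.2 + 0.32×0.24
  = 0.0960 + 0.0880 + 0.0768 = 0.2608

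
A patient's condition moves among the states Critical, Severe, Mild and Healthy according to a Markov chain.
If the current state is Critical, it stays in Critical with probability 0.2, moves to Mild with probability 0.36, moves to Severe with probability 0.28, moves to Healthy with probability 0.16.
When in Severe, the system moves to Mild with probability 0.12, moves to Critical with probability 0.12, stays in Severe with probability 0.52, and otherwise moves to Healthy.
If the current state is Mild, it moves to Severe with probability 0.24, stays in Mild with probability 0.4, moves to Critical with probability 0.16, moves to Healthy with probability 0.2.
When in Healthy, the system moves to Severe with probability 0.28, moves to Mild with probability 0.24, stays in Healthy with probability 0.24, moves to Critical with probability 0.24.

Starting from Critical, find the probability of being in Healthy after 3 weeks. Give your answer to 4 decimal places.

Propagate the distribution vector 3 weeks from Critical.
After 0 weeks: (1.0000, 0.0000, 0.0000, 0.0000)
After 1 week: (0.2000, 0.2800, 0.3600, 0.1600)
After 2 weeks: (0.1696, 0.3328, 0.2880, 0.2096)
After 3 weeks: (0.1702, 0.3484, 0.2665, 0.2149)
P(in Healthy after 3 weeks) = 0.2149

0.2149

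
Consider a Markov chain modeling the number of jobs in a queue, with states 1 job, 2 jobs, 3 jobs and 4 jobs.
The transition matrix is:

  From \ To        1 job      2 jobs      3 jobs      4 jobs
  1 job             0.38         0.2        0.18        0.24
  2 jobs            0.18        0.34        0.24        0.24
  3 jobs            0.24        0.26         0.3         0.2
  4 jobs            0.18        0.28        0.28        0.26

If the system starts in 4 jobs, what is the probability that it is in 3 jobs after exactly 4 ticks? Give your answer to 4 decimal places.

0.2499

Propagate the distribution vector 4 ticks from 4 jobs.
After 0 ticks: (0.0000, 0.0000, 0.0000, 1.0000)
After 1 tick: (0.1800, 0.2800, 0.2800, 0.2600)
After 2 ticks: (0.2328, 0.2768, 0.2564, 0.2340)
After 3 ticks: (0.2419, 0.2729, 0.2508, 0.2344)
After 4 ticks: (0.2434, 0.2720, 0.2499, 0.2347)
P(in 3 jobs after 4 ticks) = 0.2499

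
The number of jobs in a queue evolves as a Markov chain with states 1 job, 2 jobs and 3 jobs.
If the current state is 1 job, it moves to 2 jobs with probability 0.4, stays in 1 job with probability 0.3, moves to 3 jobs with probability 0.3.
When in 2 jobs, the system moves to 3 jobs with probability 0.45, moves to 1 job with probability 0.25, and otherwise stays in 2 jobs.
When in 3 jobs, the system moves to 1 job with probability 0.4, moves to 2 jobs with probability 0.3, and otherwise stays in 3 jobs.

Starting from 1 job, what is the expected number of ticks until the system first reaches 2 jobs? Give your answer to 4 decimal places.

Let t(s) be the expected number of ticks to first reach 2 jobs from state s, with t(2 jobs) = 0. Conditioning on the first tick:
t(1 job) = 1 + 0.3·t(1 job) + 0.3·t(3 jobs)
t(3 jobs) = 1 + 0.4·t(1 job) + 0.3·t(3 jobs)
Solving: t(1 job) = 2.7027, t(3 jobs) = 2.9730.
Expected ticks from 1 job to 2 jobs: 2.7027.

2.7027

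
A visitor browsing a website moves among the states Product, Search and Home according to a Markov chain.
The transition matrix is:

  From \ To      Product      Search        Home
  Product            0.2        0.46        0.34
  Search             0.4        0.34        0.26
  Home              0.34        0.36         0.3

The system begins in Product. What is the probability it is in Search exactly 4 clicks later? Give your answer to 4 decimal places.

Propagate the distribution vector 4 clicks from Product.
After 0 clicks: (1.0000, 0.0000, 0.0000)
After 1 click: (0.2000, 0.4600, 0.3400)
After 2 clicks: (0.3396, 0.3708, 0.2896)
After 3 clicks: (0.3147, 0.3865, 0.2988)
After 4 clicks: (0.3191, 0.3837, 0.2971)
P(in Search after 4 clicks) = 0.3837

0.3837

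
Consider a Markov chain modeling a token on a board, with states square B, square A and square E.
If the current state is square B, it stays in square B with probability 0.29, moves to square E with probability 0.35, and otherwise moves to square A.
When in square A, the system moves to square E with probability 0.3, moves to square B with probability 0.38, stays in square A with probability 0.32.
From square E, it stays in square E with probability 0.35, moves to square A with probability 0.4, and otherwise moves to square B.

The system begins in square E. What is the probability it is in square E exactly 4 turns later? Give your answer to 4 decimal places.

0.3321

Propagate the distribution vector 4 turns from square E.
After 0 turns: (0.0000, 0.0000, 1.0000)
After 1 turn: (0.2500, 0.4000, 0.3500)
After 2 turns: (0.3120, 0.3580, 0.3300)
After 3 turns: (0.3090, 0.3589, 0.3321)
After 4 turns: (0.3090, 0.3589, 0.3321)
P(in square E after 4 turns) = 0.3321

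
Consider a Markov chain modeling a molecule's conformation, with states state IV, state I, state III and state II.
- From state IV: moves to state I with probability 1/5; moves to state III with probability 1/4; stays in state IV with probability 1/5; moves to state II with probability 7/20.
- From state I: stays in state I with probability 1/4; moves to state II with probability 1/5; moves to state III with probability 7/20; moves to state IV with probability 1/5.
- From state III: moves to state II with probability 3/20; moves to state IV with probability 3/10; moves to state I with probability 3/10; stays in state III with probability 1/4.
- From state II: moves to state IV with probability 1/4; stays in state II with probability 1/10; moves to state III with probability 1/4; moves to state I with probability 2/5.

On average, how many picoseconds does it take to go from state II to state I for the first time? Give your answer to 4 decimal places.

3.0769

Let t(s) be the expected number of picoseconds to first reach state I from state s, with t(state I) = 0. Conditioning on the first picosecond:
t(state IV) = 1 + 0.2·t(state IV) + 0.25·t(state III) + 0.35·t(state II)
t(state III) = 1 + 0.3·t(state IV) + 0.25·t(state III) + 0.15·t(state II)
t(state II) = 1 + 0.25·t(state IV) + 0.25·t(state III) + 0.1·t(state II)
Solving: t(state IV) = 3.6630, t(state III) = 3.4139, t(state II) = 3.0769.
Expected picoseconds from state II to state I: 3.0769.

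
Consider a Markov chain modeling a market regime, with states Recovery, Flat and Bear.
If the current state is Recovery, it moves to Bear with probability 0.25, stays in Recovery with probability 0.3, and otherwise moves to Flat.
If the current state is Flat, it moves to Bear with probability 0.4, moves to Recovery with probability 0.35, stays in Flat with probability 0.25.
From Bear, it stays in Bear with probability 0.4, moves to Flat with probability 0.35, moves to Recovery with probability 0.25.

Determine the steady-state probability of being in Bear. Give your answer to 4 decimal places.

0.3551

Let the stationary distribution be π with π = πP and π_1 + π_2 + π_3 = 1.
π_1 = 0.3·π_1 + 0.35·π_2 + 0.25·π_3
π_2 = 0.45·π_1 + 0.25·π_2 + 0.35·π_3
Solving with the normalization constraint gives π = (0.2995, 0.3454, 0.3551).
So the stationary probability of Bear is 0.3551.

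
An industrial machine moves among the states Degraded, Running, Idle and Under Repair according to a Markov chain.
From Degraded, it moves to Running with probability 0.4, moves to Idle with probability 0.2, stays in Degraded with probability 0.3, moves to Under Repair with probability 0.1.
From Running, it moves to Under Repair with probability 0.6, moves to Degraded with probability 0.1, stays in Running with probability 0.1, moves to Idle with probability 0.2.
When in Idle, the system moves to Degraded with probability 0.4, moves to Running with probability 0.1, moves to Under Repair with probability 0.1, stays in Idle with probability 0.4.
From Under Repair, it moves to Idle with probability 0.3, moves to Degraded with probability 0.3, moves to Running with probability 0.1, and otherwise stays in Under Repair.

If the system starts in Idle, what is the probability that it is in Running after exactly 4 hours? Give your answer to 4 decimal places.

Propagate the distribution vector 4 hours from Idle.
After 0 hours: (0.0000, 0.0000, 1.0000, 0.0000)
After 1 hour: (0.4000, 0.1000, 0.4000, 0.1000)
After 2 hours: (0.3200, 0.2200, 0.2900, 0.1700)
After 3 hours: (0.2850, 0.1960, 0.2750, 0.2440)
After 4 hours: (0.2883, 0.1855, 0.2794, 0.2468)
P(in Running after 4 hours) = 0.1855

0.1855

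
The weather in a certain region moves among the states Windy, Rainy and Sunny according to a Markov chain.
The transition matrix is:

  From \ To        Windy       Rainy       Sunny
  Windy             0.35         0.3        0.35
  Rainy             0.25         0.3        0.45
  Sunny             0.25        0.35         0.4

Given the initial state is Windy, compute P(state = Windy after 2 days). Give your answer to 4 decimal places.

0.2850

Sum over the intermediate state after 1 day:
P = P(Windy→Windy)·P(Windy→Windy) + P(Windy→Rainy)·P(Rainy→Windy) + P(Windy→Sunny)·P(Sunny→Windy)
  = 0.35×0.35 + 0.3×0.25 + 0.35×0.25
  = 0.1225 + 0.0750 + 0.0875 = 0.2850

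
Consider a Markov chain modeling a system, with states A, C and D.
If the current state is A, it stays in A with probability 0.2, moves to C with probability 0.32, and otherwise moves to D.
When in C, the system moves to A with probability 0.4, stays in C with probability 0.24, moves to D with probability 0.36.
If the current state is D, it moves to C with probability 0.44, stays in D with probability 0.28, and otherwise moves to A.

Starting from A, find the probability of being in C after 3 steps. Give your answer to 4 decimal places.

Propagate the distribution vector 3 steps from A.
After 0 steps: (1.0000, 0.0000, 0.0000)
After 1 step: (0.2000, 0.3200, 0.4800)
After 2 steps: (0.3024, 0.3520, 0.3456)
After 3 steps: (0.2980, 0.3333, 0.3686)
P(in C after 3 steps) = 0.3333

0.3333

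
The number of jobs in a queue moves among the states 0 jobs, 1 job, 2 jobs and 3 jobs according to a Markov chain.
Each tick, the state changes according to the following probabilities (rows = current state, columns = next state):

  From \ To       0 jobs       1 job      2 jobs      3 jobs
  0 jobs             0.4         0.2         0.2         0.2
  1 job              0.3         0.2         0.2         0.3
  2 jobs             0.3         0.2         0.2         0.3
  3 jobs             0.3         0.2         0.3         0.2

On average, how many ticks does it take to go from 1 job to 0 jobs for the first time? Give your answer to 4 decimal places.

3.3333

Let t(s) be the expected number of ticks to first reach 0 jobs from state s, with t(0 jobs) = 0. Conditioning on the first tick:
t(1 job) = 1 + 0.2·t(1 job) + 0.2·t(2 jobs) + 0.3·t(3 jobs)
t(2 jobs) = 1 + 0.2·t(1 job) + 0.2·t(2 jobs) + 0.3·t(3 jobs)
t(3 jobs) = 1 + 0.2·t(1 job) + 0.3·t(2 jobs) + 0.2·t(3 jobs)
Solving: t(1 job) = 3.3333, t(2 jobs) = 3.3333, t(3 jobs) = 3.3333.
Expected ticks from 1 job to 0 jobs: 3.3333.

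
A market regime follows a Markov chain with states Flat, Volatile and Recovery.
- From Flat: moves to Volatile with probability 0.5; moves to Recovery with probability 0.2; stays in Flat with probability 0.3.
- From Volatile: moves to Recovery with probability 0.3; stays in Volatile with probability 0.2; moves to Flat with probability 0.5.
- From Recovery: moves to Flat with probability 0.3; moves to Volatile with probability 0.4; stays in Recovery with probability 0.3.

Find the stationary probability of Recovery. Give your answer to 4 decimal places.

0.2627

Let the stationary distribution be π with π = πP and π_1 + π_2 + π_3 = 1.
π_1 = 0.3·π_1 + 0.5·π_2 + 0.3·π_3
π_2 = 0.5·π_1 + 0.2·π_2 + 0.4·π_3
Solving with the normalization constraint gives π = (0.3729, 0.3644, 0.2627).
So the stationary probability of Recovery is 0.2627.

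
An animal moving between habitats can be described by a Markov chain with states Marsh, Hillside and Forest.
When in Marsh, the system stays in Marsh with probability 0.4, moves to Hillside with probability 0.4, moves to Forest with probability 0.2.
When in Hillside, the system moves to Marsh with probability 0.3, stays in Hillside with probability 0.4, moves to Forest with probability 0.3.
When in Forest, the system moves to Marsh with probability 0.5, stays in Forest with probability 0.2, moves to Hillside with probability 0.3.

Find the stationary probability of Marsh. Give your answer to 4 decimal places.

Let the stationary distribution be π with π = πP and π_1 + π_2 + π_3 = 1.
π_1 = 0.4·π_1 + 0.3·π_2 + 0.5·π_3
π_2 = 0.4·π_1 + 0.4·π_2 + 0.3·π_3
Solving with the normalization constraint gives π = (0.3861, 0.3762, 0.2376).
So the stationary probability of Marsh is 0.3861.

0.3861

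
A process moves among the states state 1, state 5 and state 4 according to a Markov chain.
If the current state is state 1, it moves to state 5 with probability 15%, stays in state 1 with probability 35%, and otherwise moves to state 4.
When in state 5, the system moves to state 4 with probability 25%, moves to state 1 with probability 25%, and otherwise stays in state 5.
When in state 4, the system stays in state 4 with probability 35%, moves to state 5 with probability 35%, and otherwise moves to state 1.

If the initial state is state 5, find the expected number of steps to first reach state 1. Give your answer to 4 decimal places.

3.7895

Let t(s) be the expected number of steps to first reach state 1 from state s, with t(state 1) = 0. Conditioning on the first step:
t(state 5) = 1 + 0.5·t(state 5) + 0.25·t(state 4)
t(state 4) = 1 + 0.35·t(state 5) + 0.35·t(state 4)
Solving: t(state 5) = 3.7895, t(state 4) = 3.5789.
Expected steps from state 5 to state 1: 3.7895.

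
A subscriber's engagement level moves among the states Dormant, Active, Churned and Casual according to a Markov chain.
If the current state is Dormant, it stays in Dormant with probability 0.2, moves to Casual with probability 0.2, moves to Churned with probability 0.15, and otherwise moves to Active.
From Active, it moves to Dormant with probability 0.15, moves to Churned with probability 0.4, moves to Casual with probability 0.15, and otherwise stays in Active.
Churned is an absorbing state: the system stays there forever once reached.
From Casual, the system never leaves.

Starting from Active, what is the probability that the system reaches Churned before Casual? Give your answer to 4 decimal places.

0.6954

Let h(s) be the probability of absorption at Churned starting from transient state s. Then h(Churned) = 1 and h(Casual) = 0. By first-step analysis:
h(Dormant) = 0.2·h(Dormant) + 0.45·h(Active) + 0.15·1 + 0.2·0
h(Active) = 0.15·h(Dormant) + 0.3·h(Active) + 0.4·1 + 0.15·0
Solving: h(Dormant) = 0.5787, h(Active) = 0.6954.
Starting from Active, the probability is 0.6954.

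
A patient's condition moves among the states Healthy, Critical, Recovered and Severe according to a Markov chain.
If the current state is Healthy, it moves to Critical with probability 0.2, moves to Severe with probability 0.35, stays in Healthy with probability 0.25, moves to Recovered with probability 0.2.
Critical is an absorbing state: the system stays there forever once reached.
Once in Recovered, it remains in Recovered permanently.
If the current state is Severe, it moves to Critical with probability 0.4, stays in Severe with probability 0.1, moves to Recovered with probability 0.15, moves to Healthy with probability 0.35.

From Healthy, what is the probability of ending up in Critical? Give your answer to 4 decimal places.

0.5792

Let h(s) be the probability of absorption at Critical starting from transient state s. Then h(Critical) = 1 and h(Recovered) = 0. By first-step analysis:
h(Healthy) = 0.25·h(Healthy) + 0.2·1 + 0.2·0 + 0.35·h(Severe)
h(Severe) = 0.35·h(Healthy) + 0.4·1 + 0.15·0 + 0.1·h(Severe)
Solving: h(Healthy) = 0.5792, h(Severe) = 0.6697.
Starting from Healthy, the probability is 0.5792.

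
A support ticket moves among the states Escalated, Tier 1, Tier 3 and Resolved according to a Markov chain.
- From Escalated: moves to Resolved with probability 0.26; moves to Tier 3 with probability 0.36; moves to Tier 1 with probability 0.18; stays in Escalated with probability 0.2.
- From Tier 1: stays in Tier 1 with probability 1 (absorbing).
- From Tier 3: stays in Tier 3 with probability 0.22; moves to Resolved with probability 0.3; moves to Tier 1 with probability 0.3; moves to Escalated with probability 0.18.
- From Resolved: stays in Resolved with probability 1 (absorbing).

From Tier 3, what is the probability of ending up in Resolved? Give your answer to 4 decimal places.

Let h(s) be the probability of absorption at Resolved starting from transient state s. Then h(Resolved) = 1 and h(Tier 1) = 0. By first-step analysis:
h(Escalated) = 0.2·h(Escalated) + 0.18·0 + 0.36·h(Tier 3) + 0.26·1
h(Tier 3) = 0.18·h(Escalated) + 0.3·0 + 0.22·h(Tier 3) + 0.3·1
Solving: h(Escalated) = 0.5558, h(Tier 3) = 0.5129.
Starting from Tier 3, the probability is 0.5129.

0.5129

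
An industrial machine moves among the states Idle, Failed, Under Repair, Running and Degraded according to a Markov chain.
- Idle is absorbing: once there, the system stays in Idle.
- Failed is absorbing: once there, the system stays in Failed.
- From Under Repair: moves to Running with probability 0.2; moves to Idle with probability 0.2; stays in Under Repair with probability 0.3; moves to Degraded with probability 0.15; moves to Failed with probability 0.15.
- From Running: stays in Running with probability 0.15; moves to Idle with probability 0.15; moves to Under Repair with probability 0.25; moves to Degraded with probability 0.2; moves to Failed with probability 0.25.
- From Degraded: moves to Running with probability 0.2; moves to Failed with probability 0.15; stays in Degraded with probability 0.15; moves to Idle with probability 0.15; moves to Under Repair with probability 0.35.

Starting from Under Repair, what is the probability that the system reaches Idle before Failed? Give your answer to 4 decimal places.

0.5191

Let h(s) be the probability of absorption at Idle starting from transient state s. Then h(Idle) = 1 and h(Failed) = 0. By first-step analysis:
h(Under Repair) = 0.2·1 + 0.15·0 + 0.3·h(Under Repair) + 0.2·h(Running) + 0.15·h(Degraded)
h(Running) = 0.15·1 + 0.25·0 + 0.25·h(Under Repair) + 0.15·h(Running) + 0.2·h(Degraded)
h(Degraded) = 0.15·1 + 0.15·0 + 0.35·h(Under Repair) + 0.2·h(Running) + 0.15·h(Degraded)
Solving: h(Under Repair) = 0.5191, h(Running) = 0.4456, h(Degraded) = 0.4951.
Starting from Under Repair, the probability is 0.5191.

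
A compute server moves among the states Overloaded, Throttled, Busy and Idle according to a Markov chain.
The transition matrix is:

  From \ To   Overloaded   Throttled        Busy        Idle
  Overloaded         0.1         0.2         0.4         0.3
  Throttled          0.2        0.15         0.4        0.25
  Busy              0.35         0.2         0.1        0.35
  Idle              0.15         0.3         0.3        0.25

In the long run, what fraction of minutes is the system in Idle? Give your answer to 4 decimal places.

0.2889

Let the stationary distribution be π with π = πP and π_1 + π_2 + π_3 + π_4 = 1.
π_1 = 0.1·π_1 + 0.2·π_2 + 0.35·π_3 + 0.15·π_4
π_2 = 0.2·π_1 + 0.15·π_2 + 0.2·π_3 + 0.3·π_4
π_3 = 0.4·π_1 + 0.4·π_2 + 0.1·π_3 + 0.3·π_4
Solving with the normalization constraint gives π = (0.2076, 0.2180, 0.2855, 0.2889).
So the stationary probability of Idle is 0.2889.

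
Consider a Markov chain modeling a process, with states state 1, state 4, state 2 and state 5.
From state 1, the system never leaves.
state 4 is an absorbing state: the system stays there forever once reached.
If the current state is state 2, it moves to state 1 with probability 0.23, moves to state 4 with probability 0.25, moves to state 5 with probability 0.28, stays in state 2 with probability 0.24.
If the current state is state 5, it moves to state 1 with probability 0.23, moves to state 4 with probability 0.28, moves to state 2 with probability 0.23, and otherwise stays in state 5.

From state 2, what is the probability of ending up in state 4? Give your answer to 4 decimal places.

Let h(s) be the probability of absorption at state 4 starting from transient state s. Then h(state 4) = 1 and h(state 1) = 0. By first-step analysis:
h(state 2) = 0.23·0 + 0.25·1 + 0.24·h(state 2) + 0.28·h(state 5)
h(state 5) = 0.23·0 + 0.28·1 + 0.23·h(state 2) + 0.26·h(state 5)
Solving: h(state 2) = 0.5289, h(state 5) = 0.5428.
Starting from state 2, the probability is 0.5289.

0.5289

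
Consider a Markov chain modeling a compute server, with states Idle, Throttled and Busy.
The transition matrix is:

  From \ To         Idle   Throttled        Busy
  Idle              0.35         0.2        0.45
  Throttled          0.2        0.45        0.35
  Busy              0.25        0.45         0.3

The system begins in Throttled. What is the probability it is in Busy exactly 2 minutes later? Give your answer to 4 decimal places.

Sum over the intermediate state after 1 minute:
P = P(Throttled→Idle)·P(Idle→Busy) + P(Throttled→Throttled)·P(Throttled→Busy) + P(Throttled→Busy)·P(Busy→Busy)
  = 0.2×0.45 + 0.45×0.35 + 0.35×0.3
  = 0.0900 + 0.1575 + 0.1050 = 0.3525

0.3525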